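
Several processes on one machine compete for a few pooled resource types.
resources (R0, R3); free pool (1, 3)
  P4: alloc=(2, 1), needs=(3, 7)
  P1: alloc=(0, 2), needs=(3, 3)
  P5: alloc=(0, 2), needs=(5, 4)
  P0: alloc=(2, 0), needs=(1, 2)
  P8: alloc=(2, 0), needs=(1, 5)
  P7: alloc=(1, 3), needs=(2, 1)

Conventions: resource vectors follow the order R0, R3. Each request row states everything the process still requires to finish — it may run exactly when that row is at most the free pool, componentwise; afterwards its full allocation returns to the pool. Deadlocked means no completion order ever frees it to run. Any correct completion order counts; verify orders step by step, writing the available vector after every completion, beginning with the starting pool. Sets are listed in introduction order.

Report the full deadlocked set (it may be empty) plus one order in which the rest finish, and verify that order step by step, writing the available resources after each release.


No process is deadlocked.
Key observation: there is always a runnable process — P0 first — so the state unwinds completely.
One completion order for the rest: P0, P1, P8, P5, P7, P4. Step-by-step check:
  pool = (1, 3)
  P0: need (1, 2) fits (1, 3); releases (2, 0), pool now (3, 3)
  P1: need (3, 3) fits (3, 3); releases (0, 2), pool now (3, 5)
  P8: need (1, 5) fits (3, 5); releases (2, 0), pool now (5, 5)
  P5: need (5, 4) fits (5, 5); releases (0, 2), pool now (5, 7)
  P7: need (2, 1) fits (5, 7); releases (1, 3), pool now (6, 10)
  P4: need (3, 7) fits (6, 10); releases (2, 1), pool now (8, 11)


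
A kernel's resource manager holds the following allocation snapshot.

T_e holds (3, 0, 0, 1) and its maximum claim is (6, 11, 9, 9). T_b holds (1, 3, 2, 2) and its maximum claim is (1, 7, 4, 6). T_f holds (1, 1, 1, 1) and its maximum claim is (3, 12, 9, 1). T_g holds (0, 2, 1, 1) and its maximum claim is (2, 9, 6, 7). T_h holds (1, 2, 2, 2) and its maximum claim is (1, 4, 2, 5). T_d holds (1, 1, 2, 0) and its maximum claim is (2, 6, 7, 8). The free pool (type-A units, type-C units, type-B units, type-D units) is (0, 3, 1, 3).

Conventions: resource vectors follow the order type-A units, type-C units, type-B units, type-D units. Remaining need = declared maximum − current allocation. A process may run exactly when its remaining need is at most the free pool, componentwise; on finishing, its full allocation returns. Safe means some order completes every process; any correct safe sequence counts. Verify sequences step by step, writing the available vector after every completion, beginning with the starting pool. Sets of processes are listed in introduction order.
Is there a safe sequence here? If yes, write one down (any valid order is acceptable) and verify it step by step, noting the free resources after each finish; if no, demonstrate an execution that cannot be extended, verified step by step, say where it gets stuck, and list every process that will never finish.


SAFE, for example via the order T_h, T_b, T_g, T_d, T_f, T_e.
Key observation: T_h marks the first exact bind of the order: its need (0, 2, 0, 3) fits the free (0, 3, 1, 3) with zero slack on a requested resource.
Step-by-step check:
  pool = (0, 3, 1, 3)
  T_h needs (0, 2, 0, 3) <= (0, 3, 1, 3) -> finishes; pool += (1, 2, 2, 2) = (1, 5, 3, 5)
  T_b needs (0, 4, 2, 4) <= (1, 5, 3, 5) -> finishes; pool += (1, 3, 2, 2) = (2, 8, 5, 7)
  T_g needs (2, 7, 5, 6) <= (2, 8, 5, 7) -> finishes; pool += (0, 2, 1, 1) = (2, 10, 6, 8)
  T_d needs (1, 5, 5, 8) <= (2, 10, 6, 8) -> finishes; pool += (1, 1, 2, 0) = (3, 11, 8, 8)
  T_f needs (2, 11, 8, 0) <= (3, 11, 8, 8) -> finishes; pool += (1, 1, 1, 1) = (4, 12, 9, 9)
  T_e needs (3, 11, 9, 8) <= (4, 12, 9, 9) -> finishes; pool += (3, 0, 0, 1) = (7, 12, 9, 10)


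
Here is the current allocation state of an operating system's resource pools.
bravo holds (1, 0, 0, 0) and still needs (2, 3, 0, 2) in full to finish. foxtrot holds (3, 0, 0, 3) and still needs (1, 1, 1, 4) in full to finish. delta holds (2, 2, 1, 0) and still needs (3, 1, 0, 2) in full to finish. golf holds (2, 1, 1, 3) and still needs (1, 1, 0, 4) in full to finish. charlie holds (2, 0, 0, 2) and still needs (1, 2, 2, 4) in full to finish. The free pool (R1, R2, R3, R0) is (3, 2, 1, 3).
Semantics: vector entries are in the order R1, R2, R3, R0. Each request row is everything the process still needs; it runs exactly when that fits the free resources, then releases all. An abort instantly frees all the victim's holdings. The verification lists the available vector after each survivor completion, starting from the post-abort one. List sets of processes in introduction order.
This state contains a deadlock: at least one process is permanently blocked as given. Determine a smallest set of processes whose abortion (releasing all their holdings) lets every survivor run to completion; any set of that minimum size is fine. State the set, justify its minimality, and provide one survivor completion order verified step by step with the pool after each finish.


The answer: abort charlie.
Key observation: the deadlocked foxtrot becomes finishable only because charlie released (2, 0, 0, 2); it completes at step 1 below.
Why nothing smaller works: aborting no one leaves the state deadlocked as given.
Survivors finish in the order: foxtrot, delta, bravo, golf. Walking it through (pool after the aborts first):
  pool = (5, 2, 1, 5)
  foxtrot needs (1, 1, 1, 4) <= (5, 2, 1, 5) -> finishes; pool += (3, 0, 0, 3) = (8, 2, 1, 8)
  delta needs (3, 1, 0, 2) <= (8, 2, 1, 8) -> finishes; pool += (2, 2, 1, 0) = (10, 4, 2, 8)
  bravo needs (2, 3, 0, 2) <= (10, 4, 2, 8) -> finishes; pool += (1, 0, 0, 0) = (11, 4, 2, 8)
  golf needs (1, 1, 0, 4) <= (11, 4, 2, 8) -> finishes; pool += (2, 1, 1, 3) = (13, 5, 3, 11)


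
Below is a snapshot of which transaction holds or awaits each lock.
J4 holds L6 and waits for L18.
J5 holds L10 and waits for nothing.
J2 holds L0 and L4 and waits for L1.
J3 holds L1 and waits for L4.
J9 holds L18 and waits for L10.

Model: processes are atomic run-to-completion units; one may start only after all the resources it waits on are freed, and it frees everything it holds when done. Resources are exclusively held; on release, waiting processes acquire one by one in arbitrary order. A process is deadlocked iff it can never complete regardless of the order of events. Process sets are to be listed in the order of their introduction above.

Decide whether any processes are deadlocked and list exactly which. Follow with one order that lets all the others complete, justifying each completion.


Deadlocked: J2 and J3.
Key observation: the wait chain closes on itself along J2 -> J3 -> J2; no other process is dragged down with it.
One completion order for the rest: J5, J9, J4.
Verifying each step:
  J5 waits on nothing -> runs at once and releases L10
  run J9 (all its waits — L10 — are resolved); releases L18
  run J4 (all its waits — L18 — are resolved); releases L6


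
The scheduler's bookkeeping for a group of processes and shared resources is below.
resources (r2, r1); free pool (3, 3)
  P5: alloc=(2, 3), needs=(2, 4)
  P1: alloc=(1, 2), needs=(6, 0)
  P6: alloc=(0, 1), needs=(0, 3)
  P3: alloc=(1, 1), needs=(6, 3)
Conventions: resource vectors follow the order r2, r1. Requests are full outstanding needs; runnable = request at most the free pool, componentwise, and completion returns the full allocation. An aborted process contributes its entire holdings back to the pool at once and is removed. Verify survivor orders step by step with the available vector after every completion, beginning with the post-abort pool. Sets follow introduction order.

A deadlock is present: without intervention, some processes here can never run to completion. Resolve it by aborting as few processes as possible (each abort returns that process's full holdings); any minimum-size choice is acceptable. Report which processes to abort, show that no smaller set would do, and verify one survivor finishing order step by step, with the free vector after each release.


Abort P3.
Key observation: before aborting P3, P1 was permanently blocked — no order could ever run it; afterwards it completes at step 2.
No smaller set exists: with zero aborts the deadlock remains.
The survivors complete as P5, P1, P6. Verifying each step (starting from the post-abort pool):
  pool = (4, 4)
  run P5 (needs (2, 4), free (4, 4)); after release of (2, 3) the pool is (6, 7)
  run P1 (needs (6, 0), free (6, 7)); after release of (1, 2) the pool is (7, 9)
  run P6 (needs (0, 3), free (7, 9)); after release of (0, 1) the pool is (7, 10)


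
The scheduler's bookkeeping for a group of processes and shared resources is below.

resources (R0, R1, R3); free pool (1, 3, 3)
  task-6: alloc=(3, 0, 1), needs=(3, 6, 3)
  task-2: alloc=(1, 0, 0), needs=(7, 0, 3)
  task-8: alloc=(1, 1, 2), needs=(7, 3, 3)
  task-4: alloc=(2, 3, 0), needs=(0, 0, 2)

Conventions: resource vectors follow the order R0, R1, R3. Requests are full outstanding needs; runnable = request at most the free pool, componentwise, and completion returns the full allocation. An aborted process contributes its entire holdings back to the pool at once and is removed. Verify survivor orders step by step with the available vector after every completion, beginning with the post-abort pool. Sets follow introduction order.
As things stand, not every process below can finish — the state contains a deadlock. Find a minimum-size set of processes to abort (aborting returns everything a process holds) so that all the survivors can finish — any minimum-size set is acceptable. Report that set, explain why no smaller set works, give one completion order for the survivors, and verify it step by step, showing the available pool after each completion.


Minimum abort set: task-2.
Key observation: task-8 could never have finished before the abort; with (1, 0, 0) returned by task-2, it fits at step 3.
Why nothing smaller works: aborting no one leaves the state deadlocked as given.
One survivor order: task-4, task-6, task-8. Step-by-step check (post-abort pool first):
  pool = (2, 3, 3)
  task-4: need (0, 0, 2) fits (2, 3, 3); releases (2, 3, 0), pool now (4, 6, 3)
  task-6: need (3, 6, 3) fits (4, 6, 3); releases (3, 0, 1), pool now (7, 6, 4)
  task-8: need (7, 3, 3) fits (7, 6, 4); releases (1, 1, 2), pool now (8, 7, 6)


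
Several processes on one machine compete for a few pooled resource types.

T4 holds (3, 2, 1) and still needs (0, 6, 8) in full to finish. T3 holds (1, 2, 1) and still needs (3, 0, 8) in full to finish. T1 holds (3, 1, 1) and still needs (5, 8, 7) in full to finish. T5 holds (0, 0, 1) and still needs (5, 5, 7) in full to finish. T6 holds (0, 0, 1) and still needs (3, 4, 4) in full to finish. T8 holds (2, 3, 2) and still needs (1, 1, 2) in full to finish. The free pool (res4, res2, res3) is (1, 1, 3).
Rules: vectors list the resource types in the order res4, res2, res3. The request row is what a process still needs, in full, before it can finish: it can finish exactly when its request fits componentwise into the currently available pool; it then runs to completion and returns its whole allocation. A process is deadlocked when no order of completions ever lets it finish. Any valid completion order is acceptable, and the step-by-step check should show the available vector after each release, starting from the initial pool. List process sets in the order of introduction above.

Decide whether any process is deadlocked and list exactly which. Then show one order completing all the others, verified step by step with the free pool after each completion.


The deadlocked set is T4, T3, T1 and T5.
Key observation: even finishing T8, T6 leaves just (3, 4, 6) free — too little res3 for any of the remaining processes.
The rest can finish in the order T8, T6. Walking it through:
  pool = (1, 1, 3)
  T8: need (1, 1, 2) fits (1, 1, 3); releases (2, 3, 2), pool now (3, 4, 5)
  T6: need (3, 4, 4) fits (3, 4, 5); releases (0, 0, 1), pool now (3, 4, 6)
None of the blocked processes ever fits:
  blocked: T4 wants (0, 6, 8), pool (3, 4, 6) — not enough res2 and res3
  blocked: T3 wants (3, 0, 8), pool (3, 4, 6) — not enough res3
  blocked: T1 wants (5, 8, 7), pool (3, 4, 6) — not enough res4, res2 and res3
  blocked: T5 wants (5, 5, 7), pool (3, 4, 6) — not enough res4, res2 and res3


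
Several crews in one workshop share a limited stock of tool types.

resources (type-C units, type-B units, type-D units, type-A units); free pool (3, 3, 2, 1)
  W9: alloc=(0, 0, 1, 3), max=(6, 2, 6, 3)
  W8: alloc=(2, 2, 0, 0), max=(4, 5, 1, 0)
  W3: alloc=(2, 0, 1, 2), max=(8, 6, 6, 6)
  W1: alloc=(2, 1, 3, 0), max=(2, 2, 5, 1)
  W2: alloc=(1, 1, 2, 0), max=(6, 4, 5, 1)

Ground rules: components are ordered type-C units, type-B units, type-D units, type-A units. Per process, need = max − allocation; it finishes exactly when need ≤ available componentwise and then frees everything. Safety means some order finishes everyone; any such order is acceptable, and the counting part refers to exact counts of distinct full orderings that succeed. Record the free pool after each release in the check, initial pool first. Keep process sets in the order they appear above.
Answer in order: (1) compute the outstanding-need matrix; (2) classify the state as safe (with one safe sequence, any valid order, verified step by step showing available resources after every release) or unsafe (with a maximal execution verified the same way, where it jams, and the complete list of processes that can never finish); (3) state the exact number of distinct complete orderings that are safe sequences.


(1) Outstanding need per process (order type-C units, type-B units, type-D units, type-A units):
  W9: (6, 2, 5, 0)
  W8: (2, 3, 1, 0)
  W3: (6, 6, 5, 4)
  W1: (0, 1, 2, 1)
  W2: (5, 3, 3, 1)
(2) SAFE. One safe sequence: W1, W8, W9, W3, W2.
Key observation: the first exact fit in this order is W1 — it needs (0, 1, 2, 1) with (3, 3, 2, 1) free, meeting a requested resource to the last unit.
Verifying each step:
  pool = (3, 3, 2, 1)
  W1 needs (0, 1, 2, 1) <= (3, 3, 2, 1) -> finishes; pool += (2, 1, 3, 0) = (5, 4, 5, 1)
  W8 needs (2, 3, 1, 0) <= (5, 4, 5, 1) -> finishes; pool += (2, 2, 0, 0) = (7, 6, 5, 1)
  W9 needs (6, 2, 5, 0) <= (7, 6, 5, 1) -> finishes; pool += (0, 0, 1, 3) = (7, 6, 6, 4)
  W3 needs (6, 6, 5, 4) <= (7, 6, 6, 4) -> finishes; pool += (2, 0, 1, 2) = (9, 6, 7, 6)
  W2 needs (5, 3, 3, 1) <= (9, 6, 7, 6) -> finishes; pool += (1, 1, 2, 0) = (10, 7, 9, 6)
(3) Exactly 8 of the possible complete orderings are safe sequences.


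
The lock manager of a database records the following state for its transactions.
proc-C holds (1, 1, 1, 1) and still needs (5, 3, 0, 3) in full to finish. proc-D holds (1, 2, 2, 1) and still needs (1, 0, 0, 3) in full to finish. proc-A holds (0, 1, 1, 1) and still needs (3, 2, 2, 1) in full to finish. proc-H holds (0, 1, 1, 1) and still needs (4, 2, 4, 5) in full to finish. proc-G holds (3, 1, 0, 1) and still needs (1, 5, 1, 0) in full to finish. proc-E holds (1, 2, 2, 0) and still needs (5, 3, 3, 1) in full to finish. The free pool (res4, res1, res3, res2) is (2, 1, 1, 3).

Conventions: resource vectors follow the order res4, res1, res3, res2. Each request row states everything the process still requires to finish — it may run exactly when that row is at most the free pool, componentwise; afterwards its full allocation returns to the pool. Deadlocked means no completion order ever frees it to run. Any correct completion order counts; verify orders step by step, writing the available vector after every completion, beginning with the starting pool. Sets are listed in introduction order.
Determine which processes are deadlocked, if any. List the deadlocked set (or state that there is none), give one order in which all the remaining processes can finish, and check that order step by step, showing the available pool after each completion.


Deadlocked set: proc-C, proc-H, proc-G and proc-E.
Key observation: after proc-D, proc-A the pool peaks at (3, 4, 4, 5), and each blocked process is short somewhere: proc-C on res4; proc-H on res4; proc-G on res1; proc-E on res4.
A valid finishing order for the others: proc-D, proc-A. Step-by-step check:
  pool = (2, 1, 1, 3)
  proc-D: need (1, 0, 0, 3) fits (2, 1, 1, 3); releases (1, 2, 2, 1), pool now (3, 3, 3, 4)
  proc-A: need (3, 2, 2, 1) fits (3, 3, 3, 4); releases (0, 1, 1, 1), pool now (3, 4, 4, 5)
None of the blocked processes ever fits:
  proc-C still needs (5, 3, 0, 3) but only (3, 4, 4, 5) is free — short on res4
  proc-H still needs (4, 2, 4, 5) but only (3, 4, 4, 5) is free — short on res4
  proc-G still needs (1, 5, 1, 0) but only (3, 4, 4, 5) is free — short on res1
  proc-E still needs (5, 3, 3, 1) but only (3, 4, 4, 5) is free — short on res4


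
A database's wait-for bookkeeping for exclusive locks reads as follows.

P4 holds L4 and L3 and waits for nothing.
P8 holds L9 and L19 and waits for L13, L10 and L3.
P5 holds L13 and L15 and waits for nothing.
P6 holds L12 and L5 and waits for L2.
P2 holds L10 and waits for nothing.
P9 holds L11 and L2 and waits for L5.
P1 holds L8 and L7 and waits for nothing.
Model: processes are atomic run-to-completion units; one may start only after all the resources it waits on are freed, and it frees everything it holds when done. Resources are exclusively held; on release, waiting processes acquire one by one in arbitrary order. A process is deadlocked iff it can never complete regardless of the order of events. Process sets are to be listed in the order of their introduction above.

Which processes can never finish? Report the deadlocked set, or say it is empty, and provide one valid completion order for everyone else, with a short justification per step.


Deadlocked: P6 and P9.
Key observation: nobody on the ring P6 -> P9 -> P6 can start until another member finishes, which never happens; no other process is dragged down with it.
One completion order for the rest: P1, P2, P5, P4, P8.
Verifying each step:
  run P1 (it waits on nothing); releases L8 and L7
  run P2 (it waits on nothing); releases L10
  run P5 (it waits on nothing); releases L13 and L15
  run P4 (it waits on nothing); releases L4 and L3
  P8: everything it awaited (L13, L10 and L3) is free; runs, freeing L9 and L19


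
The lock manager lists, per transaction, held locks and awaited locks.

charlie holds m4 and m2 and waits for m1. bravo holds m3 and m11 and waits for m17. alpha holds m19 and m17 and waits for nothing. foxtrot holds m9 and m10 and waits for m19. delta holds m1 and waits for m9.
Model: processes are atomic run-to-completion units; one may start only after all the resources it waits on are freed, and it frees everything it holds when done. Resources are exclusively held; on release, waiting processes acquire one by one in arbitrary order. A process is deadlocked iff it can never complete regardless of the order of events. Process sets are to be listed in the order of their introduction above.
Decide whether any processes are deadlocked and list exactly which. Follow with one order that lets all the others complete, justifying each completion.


Nothing here is deadlocked.
Key observation: all waits point, directly or indirectly, at processes that can finish, so nothing is permanently blocked.
A valid finishing order for the others: alpha, foxtrot, delta, bravo, charlie.
Step-by-step check:
  alpha waits on nothing -> runs at once and releases m19 and m17
  run foxtrot (all its waits — m19 — are resolved); releases m9 and m10
  run delta (all its waits — m9 — are resolved); releases m1
  run bravo (all its waits — m17 — are resolved); releases m3 and m11
  run charlie (all its waits — m1 — are resolved); releases m4 and m2


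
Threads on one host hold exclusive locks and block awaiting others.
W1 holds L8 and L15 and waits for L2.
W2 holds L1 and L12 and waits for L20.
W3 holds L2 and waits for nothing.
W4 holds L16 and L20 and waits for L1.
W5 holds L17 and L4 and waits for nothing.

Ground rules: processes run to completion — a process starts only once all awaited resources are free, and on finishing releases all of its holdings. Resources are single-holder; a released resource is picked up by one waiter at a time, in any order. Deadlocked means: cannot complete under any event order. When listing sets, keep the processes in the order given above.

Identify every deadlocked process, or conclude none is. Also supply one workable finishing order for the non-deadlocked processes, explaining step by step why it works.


Deadlocked: W2 and W4.
Key observation: nobody on the ring W2 -> W4 -> W2 can start until another member finishes, which never happens; no other process is dragged down with it.
The rest can finish in the order W3, W1, W5.
Walking it through:
  W3: no waits; runs immediately, freeing L2
  W1 waits on L2 — all released -> runs and releases L8 and L15
  W5: no waits; runs immediately, freeing L17 and L4


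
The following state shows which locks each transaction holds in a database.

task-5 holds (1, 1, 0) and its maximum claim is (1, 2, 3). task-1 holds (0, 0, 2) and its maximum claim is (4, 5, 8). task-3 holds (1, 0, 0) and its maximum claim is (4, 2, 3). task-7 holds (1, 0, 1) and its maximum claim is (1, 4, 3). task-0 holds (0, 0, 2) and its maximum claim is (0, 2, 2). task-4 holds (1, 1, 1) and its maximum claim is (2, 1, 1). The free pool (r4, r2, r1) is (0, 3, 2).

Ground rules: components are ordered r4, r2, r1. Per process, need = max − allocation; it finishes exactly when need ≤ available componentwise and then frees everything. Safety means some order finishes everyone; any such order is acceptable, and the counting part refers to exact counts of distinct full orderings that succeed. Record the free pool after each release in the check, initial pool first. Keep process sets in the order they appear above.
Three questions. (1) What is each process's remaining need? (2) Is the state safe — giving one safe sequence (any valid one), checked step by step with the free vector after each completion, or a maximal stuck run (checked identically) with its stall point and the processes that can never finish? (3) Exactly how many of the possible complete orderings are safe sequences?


(1) Need matrix, components ordered r4, r2, r1:
  task-5: (0, 1, 3)
  task-1: (4, 5, 6)
  task-3: (3, 2, 3)
  task-7: (0, 4, 2)
  task-0: (0, 2, 0)
  task-4: (1, 0, 0)
(2) SAFE. One safe sequence: task-0, task-5, task-7, task-4, task-3, task-1.
Key observation: task-7 marks the first exact bind of the order: its need (0, 4, 2) fits the free (1, 4, 4) with zero slack on a requested resource.
Verifying each step:
  pool = (0, 3, 2)
  task-0 needs (0, 2, 0) <= (0, 3, 2) -> finishes; pool += (0, 0, 2) = (0, 3, 4)
  task-5 needs (0, 1, 3) <= (0, 3, 4) -> finishes; pool += (1, 1, 0) = (1, 4, 4)
  task-7 needs (0, 4, 2) <= (1, 4, 4) -> finishes; pool += (1, 0, 1) = (2, 4, 5)
  task-4 needs (1, 0, 0) <= (2, 4, 5) -> finishes; pool += (1, 1, 1) = (3, 5, 6)
  task-3 needs (3, 2, 3) <= (3, 5, 6) -> finishes; pool += (1, 0, 0) = (4, 5, 6)
  task-1 needs (4, 5, 6) <= (4, 5, 6) -> finishes; pool += (0, 0, 2) = (4, 5, 8)
(3) Precisely 2 of the possible complete orderings are safe sequences.


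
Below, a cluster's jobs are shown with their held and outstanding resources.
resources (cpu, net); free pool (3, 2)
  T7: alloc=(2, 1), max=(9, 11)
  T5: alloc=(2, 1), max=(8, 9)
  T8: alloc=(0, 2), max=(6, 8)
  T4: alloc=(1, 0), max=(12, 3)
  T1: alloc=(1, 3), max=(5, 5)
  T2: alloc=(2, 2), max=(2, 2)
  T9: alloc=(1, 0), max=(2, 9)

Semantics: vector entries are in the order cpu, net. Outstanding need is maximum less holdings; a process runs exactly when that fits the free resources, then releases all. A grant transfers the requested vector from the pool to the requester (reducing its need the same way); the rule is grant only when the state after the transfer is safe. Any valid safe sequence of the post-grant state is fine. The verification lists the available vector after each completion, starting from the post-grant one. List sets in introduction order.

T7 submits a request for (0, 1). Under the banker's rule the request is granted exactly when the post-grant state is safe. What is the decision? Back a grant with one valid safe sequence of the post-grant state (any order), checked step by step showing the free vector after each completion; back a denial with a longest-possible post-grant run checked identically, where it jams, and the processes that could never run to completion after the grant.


GRANT. The post-grant state is safe; one safe sequence: T2, T1, T8, T5, T9, T7, T4.
Key observation: post-grant, (3, 1) remains, and an order beginning with T2 completes everyone.
Step-by-step check of the post-grant state:
  pool = (3, 1)
  T2: need (0, 0) fits (3, 1); releases (2, 2), pool now (5, 3)
  T1: need (4, 2) fits (5, 3); releases (1, 3), pool now (6, 6)
  T8: need (6, 6) fits (6, 6); releases (0, 2), pool now (6, 8)
  T5: need (6, 8) fits (6, 8); releases (2, 1), pool now (8, 9)
  T9: need (1, 9) fits (8, 9); releases (1, 0), pool now (9, 9)
  T7: need (7, 9) fits (9, 9); releases (2, 2), pool now (11, 11)
  T4: need (11, 3) fits (11, 11); releases (1, 0), pool now (12, 11)


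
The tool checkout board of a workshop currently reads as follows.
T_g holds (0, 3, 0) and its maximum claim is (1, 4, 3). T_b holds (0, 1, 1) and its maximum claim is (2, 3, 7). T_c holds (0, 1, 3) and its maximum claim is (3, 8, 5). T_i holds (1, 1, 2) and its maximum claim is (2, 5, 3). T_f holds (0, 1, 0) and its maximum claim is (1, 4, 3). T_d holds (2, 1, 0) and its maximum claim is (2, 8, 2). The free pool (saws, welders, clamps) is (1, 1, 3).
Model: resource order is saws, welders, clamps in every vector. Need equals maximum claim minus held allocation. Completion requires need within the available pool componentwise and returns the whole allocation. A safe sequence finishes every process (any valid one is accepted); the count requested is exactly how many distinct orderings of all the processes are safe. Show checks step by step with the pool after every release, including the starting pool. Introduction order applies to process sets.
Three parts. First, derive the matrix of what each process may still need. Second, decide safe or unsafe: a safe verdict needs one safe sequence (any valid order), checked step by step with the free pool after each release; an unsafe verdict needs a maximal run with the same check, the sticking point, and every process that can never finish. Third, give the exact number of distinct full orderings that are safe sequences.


(1) Remaining need (order saws, welders, clamps):
  T_g: (1, 1, 3)
  T_b: (2, 2, 6)
  T_c: (3, 7, 2)
  T_i: (1, 4, 1)
  T_f: (1, 3, 3)
  T_d: (0, 7, 2)
(2) UNSAFE.
Key observation: after T_g, T_f, T_i the pool peaks at (2, 6, 5), and each blocked process is short somewhere: T_b on clamps; T_c on saws, welders; T_d on welders.
The run T_g, T_f, T_i cannot be extended any further. Step-by-step check:
  pool = (1, 1, 3)
  T_g needs (1, 1, 3) <= (1, 1, 3) -> finishes; pool += (0, 3, 0) = (1, 4, 3)
  T_f needs (1, 3, 3) <= (1, 4, 3) -> finishes; pool += (0, 1, 0) = (1, 5, 3)
  T_i needs (1, 4, 1) <= (1, 5, 3) -> finishes; pool += (1, 1, 2) = (2, 6, 5)
  T_b still needs (2, 2, 6) but only (2, 6, 5) is free — short on clamps
  T_c still needs (3, 7, 2) but only (2, 6, 5) is free — short on saws and welders
  T_d still needs (0, 7, 2) but only (2, 6, 5) is free — short on welders
Never able to finish: T_b, T_c and T_d.
(3) Precisely 0 of the possible complete orderings are safe sequences.


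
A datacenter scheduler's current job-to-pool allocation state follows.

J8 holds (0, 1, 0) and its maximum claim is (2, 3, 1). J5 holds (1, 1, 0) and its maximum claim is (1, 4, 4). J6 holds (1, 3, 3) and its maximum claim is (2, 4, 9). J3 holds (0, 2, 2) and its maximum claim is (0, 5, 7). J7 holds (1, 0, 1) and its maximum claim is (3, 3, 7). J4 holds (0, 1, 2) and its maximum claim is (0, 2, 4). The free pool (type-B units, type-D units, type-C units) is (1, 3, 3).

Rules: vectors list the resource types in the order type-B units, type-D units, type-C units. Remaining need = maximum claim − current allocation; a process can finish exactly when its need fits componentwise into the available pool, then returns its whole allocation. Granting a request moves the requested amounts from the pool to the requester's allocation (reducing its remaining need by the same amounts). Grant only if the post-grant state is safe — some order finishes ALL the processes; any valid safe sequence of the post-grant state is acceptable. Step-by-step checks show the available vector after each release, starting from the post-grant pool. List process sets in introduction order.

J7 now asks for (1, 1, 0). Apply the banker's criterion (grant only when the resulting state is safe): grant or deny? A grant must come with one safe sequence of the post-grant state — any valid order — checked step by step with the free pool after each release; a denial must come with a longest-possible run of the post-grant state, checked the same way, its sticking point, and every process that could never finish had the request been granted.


GRANT. The post-grant state is safe; one safe sequence: J4, J5, J3, J6, J8, J7.
Key observation: even at the reduced pool (0, 2, 3), J4 fits immediately, so safety survives the grant.
Check on the post-grant state, step by step:
  pool = (0, 2, 3)
  J4: need (0, 1, 2) fits (0, 2, 3); releases (0, 1, 2), pool now (0, 3, 5)
  J5: need (0, 3, 4) fits (0, 3, 5); releases (1, 1, 0), pool now (1, 4, 5)
  J3: need (0, 3, 5) fits (1, 4, 5); releases (0, 2, 2), pool now (1, 6, 7)
  J6: need (1, 1, 6) fits (1, 6, 7); releases (1, 3, 3), pool now (2, 9, 10)
  J8: need (2, 2, 1) fits (2, 9, 10); releases (0, 1, 0), pool now (2, 10, 10)
  J7: need (1, 2, 6) fits (2, 10, 10); releases (2, 1, 1), pool now (4, 11, 11)


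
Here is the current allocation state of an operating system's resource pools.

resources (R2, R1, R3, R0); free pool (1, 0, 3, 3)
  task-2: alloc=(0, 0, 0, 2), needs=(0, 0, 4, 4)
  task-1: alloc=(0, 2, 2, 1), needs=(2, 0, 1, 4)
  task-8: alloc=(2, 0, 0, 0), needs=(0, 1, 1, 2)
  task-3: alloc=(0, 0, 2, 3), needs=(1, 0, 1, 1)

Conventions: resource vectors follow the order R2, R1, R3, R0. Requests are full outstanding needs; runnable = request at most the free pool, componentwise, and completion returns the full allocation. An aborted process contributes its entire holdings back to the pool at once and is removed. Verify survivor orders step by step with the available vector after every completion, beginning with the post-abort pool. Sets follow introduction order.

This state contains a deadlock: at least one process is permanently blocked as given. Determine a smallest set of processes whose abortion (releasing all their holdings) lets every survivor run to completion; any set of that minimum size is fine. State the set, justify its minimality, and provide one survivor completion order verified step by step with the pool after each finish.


Minimum abort set: task-8.
Key observation: the deadlocked task-1 becomes finishable only because task-8 released (2, 0, 0, 0); it completes at step 3 below.
Minimality: the empty abort set fails — the state is deadlocked as it stands.
Survivors finish in the order: task-3, task-2, task-1. Check, step by step (pool after the aborts first):
  pool = (3, 0, 3, 3)
  task-3: need (1, 0, 1, 1) fits (3, 0, 3, 3); releases (0, 0, 2, 3), pool now (3, 0, 5, 6)
  task-2: need (0, 0, 4, 4) fits (3, 0, 5, 6); releases (0, 0, 0, 2), pool now (3, 0, 5, 8)
  task-1: need (2, 0, 1, 4) fits (3, 0, 5, 8); releases (0, 2, 2, 1), pool now (3, 2, 7, 9)


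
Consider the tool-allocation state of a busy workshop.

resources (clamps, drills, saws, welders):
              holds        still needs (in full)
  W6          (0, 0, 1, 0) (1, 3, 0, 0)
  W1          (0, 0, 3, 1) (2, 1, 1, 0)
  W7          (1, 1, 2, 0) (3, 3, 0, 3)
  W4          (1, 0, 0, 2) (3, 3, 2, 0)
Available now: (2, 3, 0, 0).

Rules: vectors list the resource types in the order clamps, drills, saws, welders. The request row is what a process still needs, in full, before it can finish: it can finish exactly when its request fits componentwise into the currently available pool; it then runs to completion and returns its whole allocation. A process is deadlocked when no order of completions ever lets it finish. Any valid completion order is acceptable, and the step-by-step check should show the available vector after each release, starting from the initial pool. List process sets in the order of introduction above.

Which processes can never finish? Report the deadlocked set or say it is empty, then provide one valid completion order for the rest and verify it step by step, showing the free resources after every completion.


Deadlocked: W7 and W4.
Key observation: the wall is clamps: completing W6, W1 brings the pool only to (2, 3, 4, 1), and all the rest need more.
One completion order for the rest: W6, W1. Step-by-step check:
  pool = (2, 3, 0, 0)
  run W6 (needs (1, 3, 0, 0), free (2, 3, 0, 0)); after release of (0, 0, 1, 0) the pool is (2, 3, 1, 0)
  run W1 (needs (2, 1, 1, 0), free (2, 3, 1, 0)); after release of (0, 0, 3, 1) the pool is (2, 3, 4, 1)
The blocked processes can never fit:
  W7 cannot run: need (3, 3, 0, 3) vs free (2, 3, 4, 1) (insufficient clamps and welders)
  W4 cannot run: need (3, 3, 2, 0) vs free (2, 3, 4, 1) (insufficient clamps)


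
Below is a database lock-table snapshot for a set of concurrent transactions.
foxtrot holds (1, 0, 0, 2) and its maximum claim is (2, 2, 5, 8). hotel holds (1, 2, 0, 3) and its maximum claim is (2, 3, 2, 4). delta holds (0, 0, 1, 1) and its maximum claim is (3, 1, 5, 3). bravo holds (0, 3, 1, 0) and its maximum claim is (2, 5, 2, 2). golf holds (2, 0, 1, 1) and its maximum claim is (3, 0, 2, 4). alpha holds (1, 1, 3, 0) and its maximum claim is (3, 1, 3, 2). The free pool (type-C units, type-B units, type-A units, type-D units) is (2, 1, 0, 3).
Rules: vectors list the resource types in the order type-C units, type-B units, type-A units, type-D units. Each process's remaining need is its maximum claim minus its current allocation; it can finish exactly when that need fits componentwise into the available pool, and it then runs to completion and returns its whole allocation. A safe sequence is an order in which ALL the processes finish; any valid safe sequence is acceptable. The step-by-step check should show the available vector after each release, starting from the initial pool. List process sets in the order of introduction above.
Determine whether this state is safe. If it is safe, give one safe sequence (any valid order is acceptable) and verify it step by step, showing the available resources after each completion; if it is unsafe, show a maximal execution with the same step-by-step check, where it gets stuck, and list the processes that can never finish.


SAFE, for example via the order alpha, bravo, golf, hotel, foxtrot, delta.
Key observation: reading the order forward, alpha is the first process whose need (2, 0, 0, 2) meets the free pool (2, 1, 0, 3) exactly on a resource it requests.
Walking it through:
  pool = (2, 1, 0, 3)
  alpha: need (2, 0, 0, 2) fits (2, 1, 0, 3); releases (1, 1, 3, 0), pool now (3, 2, 3, 3)
  bravo: need (2, 2, 1, 2) fits (3, 2, 3, 3); releases (0, 3, 1, 0), pool now (3, 5, 4, 3)
  golf: need (1, 0, 1, 3) fits (3, 5, 4, 3); releases (2, 0, 1, 1), pool now (5, 5, 5, 4)
  hotel: need (1, 1, 2, 1) fits (5, 5, 5, 4); releases (1, 2, 0, 3), pool now (6, 7, 5, 7)
  foxtrot: need (1, 2, 5, 6) fits (6, 7, 5, 7); releases (1, 0, 0, 2), pool now (7, 7, 5, 9)
  delta: need (3, 1, 4, 2) fits (7, 7, 5, 9); releases (0, 0, 1, 1), pool now (7, 7, 6, 10)


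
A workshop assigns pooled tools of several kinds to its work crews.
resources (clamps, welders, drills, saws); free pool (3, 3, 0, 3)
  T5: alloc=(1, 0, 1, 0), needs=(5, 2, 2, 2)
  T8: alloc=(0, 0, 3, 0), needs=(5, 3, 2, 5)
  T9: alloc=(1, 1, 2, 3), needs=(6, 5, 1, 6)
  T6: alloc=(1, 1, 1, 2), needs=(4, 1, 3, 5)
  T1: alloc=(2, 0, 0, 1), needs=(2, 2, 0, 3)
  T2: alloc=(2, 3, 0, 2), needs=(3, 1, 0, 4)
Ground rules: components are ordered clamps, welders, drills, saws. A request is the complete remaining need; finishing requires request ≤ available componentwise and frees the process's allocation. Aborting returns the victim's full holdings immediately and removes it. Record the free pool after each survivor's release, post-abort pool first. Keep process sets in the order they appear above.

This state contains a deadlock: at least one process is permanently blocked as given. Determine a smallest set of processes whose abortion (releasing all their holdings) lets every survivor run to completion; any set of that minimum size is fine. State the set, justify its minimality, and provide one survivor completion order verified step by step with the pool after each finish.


The answer: abort T5.
Key observation: T9 was stuck for good until T5 gave back (1, 0, 1, 0); in the order shown it finishes at step 3.
No smaller set exists: with zero aborts the deadlock remains.
One survivor order: T1, T2, T9, T8, T6. Verifying each step (post-abort pool first):
  pool = (4, 3, 1, 3)
  run T1 (needs (2, 2, 0, 3), free (4, 3, 1, 3)); after release of (2, 0, 0, 1) the pool is (6, 3, 1, 4)
  run T2 (needs (3, 1, 0, 4), free (6, 3, 1, 4)); after release of (2, 3, 0, 2) the pool is (8, 6, 1, 6)
  run T9 (needs (6, 5, 1, 6), free (8, 6, 1, 6)); after release of (1, 1, 2, 3) the pool is (9, 7, 3, 9)
  run T8 (needs (5, 3, 2, 5), free (9, 7, 3, 9)); after release of (0, 0, 3, 0) the pool is (9, 7, 6, 9)
  run T6 (needs (4, 1, 3, 5), free (9, 7, 6, 9)); after release of (1, 1, 1, 2) the pool is (10, 8, 7, 11)


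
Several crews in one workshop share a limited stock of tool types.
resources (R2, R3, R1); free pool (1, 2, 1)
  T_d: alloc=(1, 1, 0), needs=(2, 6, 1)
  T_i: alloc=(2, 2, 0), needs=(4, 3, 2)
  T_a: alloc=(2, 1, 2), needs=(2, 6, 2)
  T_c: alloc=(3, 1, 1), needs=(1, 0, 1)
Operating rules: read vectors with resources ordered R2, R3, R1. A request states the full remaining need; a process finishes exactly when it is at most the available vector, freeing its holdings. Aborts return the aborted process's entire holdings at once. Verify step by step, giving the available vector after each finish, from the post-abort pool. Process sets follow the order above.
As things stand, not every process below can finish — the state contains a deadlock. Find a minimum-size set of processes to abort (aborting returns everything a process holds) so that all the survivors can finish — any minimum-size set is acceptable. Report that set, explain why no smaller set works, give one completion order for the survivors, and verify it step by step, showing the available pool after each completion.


Abort T_a.
Key observation: before aborting T_a, T_d was permanently blocked — no order could ever run it; afterwards it completes at step 3.
Why nothing smaller works: aborting no one leaves the state deadlocked as given.
One survivor order: T_c, T_i, T_d. Verifying each step (post-abort pool first):
  pool = (3, 3, 3)
  T_c: need (1, 0, 1) fits (3, 3, 3); releases (3, 1, 1), pool now (6, 4, 4)
  T_i: need (4, 3, 2) fits (6, 4, 4); releases (2, 2, 0), pool now (8, 6, 4)
  T_d: need (2, 6, 1) fits (8, 6, 4); releases (1, 1, 0), pool now (9, 7, 4)


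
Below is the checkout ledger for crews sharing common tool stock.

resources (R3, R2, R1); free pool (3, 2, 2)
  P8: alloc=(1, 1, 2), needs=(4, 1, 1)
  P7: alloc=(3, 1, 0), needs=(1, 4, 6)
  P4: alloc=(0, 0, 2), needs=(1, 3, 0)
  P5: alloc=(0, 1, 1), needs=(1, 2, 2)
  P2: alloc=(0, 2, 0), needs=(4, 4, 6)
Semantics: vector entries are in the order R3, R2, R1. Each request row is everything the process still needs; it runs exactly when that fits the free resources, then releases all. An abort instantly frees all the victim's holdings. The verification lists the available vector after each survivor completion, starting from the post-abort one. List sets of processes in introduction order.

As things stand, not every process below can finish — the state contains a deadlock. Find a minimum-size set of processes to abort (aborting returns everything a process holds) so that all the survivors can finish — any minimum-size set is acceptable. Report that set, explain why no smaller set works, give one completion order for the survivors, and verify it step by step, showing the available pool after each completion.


Abort P7.
Key observation: the returned (3, 1, 0) from P7 is what brings P8 — unrunnable before, under any order — into play at step 3.
No smaller set exists: with zero aborts the deadlock remains.
One survivor order: P5, P4, P8, P2. Walking it through (post-abort pool first):
  pool = (6, 3, 2)
  run P5 (needs (1, 2, 2), free (6, 3, 2)); after release of (0, 1, 1) the pool is (6, 4, 3)
  run P4 (needs (1, 3, 0), free (6, 4, 3)); after release of (0, 0, 2) the pool is (6, 4, 5)
  run P8 (needs (4, 1, 1), free (6, 4, 5)); after release of (1, 1, 2) the pool is (7, 5, 7)
  run P2 (needs (4, 4, 6), free (7, 5, 7)); after release of (0, 2, 0) the pool is (7, 7, 7)
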